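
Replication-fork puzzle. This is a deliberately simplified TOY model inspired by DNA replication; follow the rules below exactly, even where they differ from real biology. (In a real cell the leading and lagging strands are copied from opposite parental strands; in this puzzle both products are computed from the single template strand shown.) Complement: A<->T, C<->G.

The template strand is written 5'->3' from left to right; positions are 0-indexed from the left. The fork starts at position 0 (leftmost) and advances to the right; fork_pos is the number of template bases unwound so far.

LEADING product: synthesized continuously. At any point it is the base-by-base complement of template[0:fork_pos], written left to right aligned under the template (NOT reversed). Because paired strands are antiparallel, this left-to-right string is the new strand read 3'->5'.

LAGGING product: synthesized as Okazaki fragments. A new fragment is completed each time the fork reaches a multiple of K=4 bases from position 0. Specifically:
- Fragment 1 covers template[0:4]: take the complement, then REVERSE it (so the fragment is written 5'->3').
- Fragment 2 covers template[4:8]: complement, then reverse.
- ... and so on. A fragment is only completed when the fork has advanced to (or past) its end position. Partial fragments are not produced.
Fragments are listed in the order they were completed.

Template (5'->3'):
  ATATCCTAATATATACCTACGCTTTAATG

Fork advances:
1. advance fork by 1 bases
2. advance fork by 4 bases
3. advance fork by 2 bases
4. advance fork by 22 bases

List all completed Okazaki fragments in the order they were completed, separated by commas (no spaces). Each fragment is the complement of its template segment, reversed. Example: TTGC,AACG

Step 1: advance 1 -> fork_pos = 0 + 1 = 1. Next multiple of 4 is 4 (not reached); still 0 fragment(s).
Step 2: advance 4 -> fork_pos = 1 + 4 = 5. Reached multiple(s) of 4: 4 -> fragment 1 completed (1 total).
Step 3: advance 2 -> fork_pos = 5 + 2 = 7. Next multiple of 4 is 8 (not reached); still 1 fragment(s).
Step 4: advance 22 -> fork_pos = 7 + 22 = 29. Reached multiple(s) of 4: 8, 12, 16, 20, 24, 28 -> fragments 2-7 completed (7 total).
Final fork_pos = 29, so 7 fragment(s) are complete. Build each: template segment -> complement -> reverse.
Fragment 1: template[0:4] = ATAT -> complement TATA -> reversed ATAT
Fragment 2: template[4:8] = CCTA -> complement GGAT -> reversed TAGG
Fragment 3: template[8:12] = ATAT -> complement TATA -> reversed ATAT
Fragment 4: template[12:16] = ATAC -> complement TATG -> reversed GTAT
Fragment 5: template[16:20] = CTAC -> complement GATG -> reversed GTAG
Fragment 6: template[20:24] = GCTT -> complement CGAA -> reversed AAGC
Fragment 7: template[24:28] = TAAT -> complement ATTA -> reversed ATTA

Answer: ATAT,TAGG,ATAT,GTAT,GTAG,AAGC,ATTA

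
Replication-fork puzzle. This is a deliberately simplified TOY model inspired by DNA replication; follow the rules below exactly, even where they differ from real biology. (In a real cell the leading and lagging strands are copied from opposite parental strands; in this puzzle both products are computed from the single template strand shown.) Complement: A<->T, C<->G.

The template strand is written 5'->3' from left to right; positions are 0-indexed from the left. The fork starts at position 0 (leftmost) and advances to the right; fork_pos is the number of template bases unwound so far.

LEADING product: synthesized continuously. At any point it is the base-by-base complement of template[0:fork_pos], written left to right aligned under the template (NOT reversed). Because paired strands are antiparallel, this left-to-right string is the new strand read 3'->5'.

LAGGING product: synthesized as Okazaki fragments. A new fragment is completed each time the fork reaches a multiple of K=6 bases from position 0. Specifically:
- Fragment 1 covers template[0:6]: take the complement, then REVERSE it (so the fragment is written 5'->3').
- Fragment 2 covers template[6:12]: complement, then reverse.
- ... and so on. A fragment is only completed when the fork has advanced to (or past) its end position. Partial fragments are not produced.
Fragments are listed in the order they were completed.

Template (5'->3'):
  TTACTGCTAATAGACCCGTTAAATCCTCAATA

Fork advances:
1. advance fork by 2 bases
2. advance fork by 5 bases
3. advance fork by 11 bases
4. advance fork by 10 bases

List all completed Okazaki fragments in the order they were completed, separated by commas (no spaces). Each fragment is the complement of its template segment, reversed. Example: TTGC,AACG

Answer: CAGTAA,TATTAG,CGGGTC,ATTTAA

Derivation:
Step 1: advance 2 -> fork_pos = 0 + 2 = 2. Next multiple of 6 is 6 (not reached); still 0 fragment(s).
Step 2: advance 5 -> fork_pos = 2 + 5 = 7. Reached multiple(s) of 6: 6 -> fragment 1 completed (1 total).
Step 3: advance 11 -> fork_pos = 7 + 11 = 18. Reached multiple(s) of 6: 12, 18 -> fragments 2-3 completed (3 total).
Step 4: advance 10 -> fork_pos = 18 + 10 = 28. Reached multiple(s) of 6: 24 -> fragment 4 completed (4 total).
Final fork_pos = 28, so 4 fragment(s) are complete. Build each: template segment -> complement -> reverse.
Fragment 1: template[0:6] = TTACTG -> complement AATGAC -> reversed CAGTAA
Fragment 2: template[6:12] = CTAATA -> complement GATTAT -> reversed TATTAG
Fragment 3: template[12:18] = GACCCG -> complement CTGGGC -> reversed CGGGTC
Fragment 4: template[18:24] = TTAAAT -> complement AATTTA -> reversed ATTTAA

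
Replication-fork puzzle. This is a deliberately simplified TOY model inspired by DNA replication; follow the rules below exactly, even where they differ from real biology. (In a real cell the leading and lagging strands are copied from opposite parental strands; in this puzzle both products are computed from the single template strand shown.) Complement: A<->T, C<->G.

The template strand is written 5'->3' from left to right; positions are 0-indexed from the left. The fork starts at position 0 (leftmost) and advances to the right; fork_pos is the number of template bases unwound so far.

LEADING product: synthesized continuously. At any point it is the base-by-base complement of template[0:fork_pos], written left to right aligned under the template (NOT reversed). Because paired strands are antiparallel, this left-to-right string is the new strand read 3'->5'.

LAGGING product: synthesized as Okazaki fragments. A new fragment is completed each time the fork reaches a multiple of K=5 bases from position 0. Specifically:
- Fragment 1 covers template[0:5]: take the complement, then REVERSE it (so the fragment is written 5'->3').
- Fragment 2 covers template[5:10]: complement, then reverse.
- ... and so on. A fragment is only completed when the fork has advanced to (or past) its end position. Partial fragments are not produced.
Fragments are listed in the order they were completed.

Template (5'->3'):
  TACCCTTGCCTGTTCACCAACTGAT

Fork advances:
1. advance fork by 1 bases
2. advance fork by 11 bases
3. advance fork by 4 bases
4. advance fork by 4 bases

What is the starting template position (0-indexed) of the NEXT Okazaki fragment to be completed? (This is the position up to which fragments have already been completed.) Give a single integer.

Step 1: advance 1 -> fork_pos = 0 + 1 = 1. Next multiple of 5 is 5 (not reached); still 0 fragment(s).
Step 2: advance 11 -> fork_pos = 1 + 11 = 12. Reached multiple(s) of 5: 5, 10 -> fragments 1-2 completed (2 total).
Step 3: advance 4 -> fork_pos = 12 + 4 = 16. Reached multiple(s) of 5: 15 -> fragment 3 completed (3 total).
Step 4: advance 4 -> fork_pos = 16 + 4 = 20. Reached multiple(s) of 5: 20 -> fragment 4 completed (4 total).
4 fragment(s) completed, covering template[0:20] (4 x 5 = 20). The next fragment, fragment 5, covers template[20:25], so it starts at position 20.

Answer: 20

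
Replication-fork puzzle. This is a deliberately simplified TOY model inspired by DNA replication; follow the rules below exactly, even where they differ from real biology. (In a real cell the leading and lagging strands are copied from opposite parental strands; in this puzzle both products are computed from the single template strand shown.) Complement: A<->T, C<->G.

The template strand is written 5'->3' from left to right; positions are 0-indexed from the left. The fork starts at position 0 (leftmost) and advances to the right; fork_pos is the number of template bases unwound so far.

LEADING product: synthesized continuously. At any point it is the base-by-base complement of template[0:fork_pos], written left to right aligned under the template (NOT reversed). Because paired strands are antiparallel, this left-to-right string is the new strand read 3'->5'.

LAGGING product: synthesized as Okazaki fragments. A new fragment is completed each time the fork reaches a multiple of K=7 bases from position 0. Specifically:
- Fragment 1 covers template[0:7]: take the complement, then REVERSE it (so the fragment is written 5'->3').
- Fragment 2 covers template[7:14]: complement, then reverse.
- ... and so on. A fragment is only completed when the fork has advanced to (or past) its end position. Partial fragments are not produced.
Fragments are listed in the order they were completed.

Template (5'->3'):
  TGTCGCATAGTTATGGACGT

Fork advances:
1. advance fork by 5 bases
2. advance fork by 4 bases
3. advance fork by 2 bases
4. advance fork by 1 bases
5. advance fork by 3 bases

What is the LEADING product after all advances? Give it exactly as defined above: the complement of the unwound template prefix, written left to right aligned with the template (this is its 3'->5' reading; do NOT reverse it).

Answer: ACAGCGTATCAATAC

Derivation:
Step 1: advance 5 -> fork_pos = 0 + 5 = 5.
Step 2: advance 4 -> fork_pos = 5 + 4 = 9.
Step 3: advance 2 -> fork_pos = 9 + 2 = 11.
Step 4: advance 1 -> fork_pos = 11 + 1 = 12.
Step 5: advance 3 -> fork_pos = 12 + 3 = 15.
Unwound prefix: template[0:15] = TGTCGCATAGTTATG
Complement it base by base (A<->T, C<->G), keeping left-to-right order:
  [0:5] TGTCG -> ACAGC
  [5:10] CATAG -> GTATC
  [10:15] TTATG -> AATAC
Concatenate: ACAGCGTATCAATAC (length 15; written aligned with the template, i.e. 3'->5').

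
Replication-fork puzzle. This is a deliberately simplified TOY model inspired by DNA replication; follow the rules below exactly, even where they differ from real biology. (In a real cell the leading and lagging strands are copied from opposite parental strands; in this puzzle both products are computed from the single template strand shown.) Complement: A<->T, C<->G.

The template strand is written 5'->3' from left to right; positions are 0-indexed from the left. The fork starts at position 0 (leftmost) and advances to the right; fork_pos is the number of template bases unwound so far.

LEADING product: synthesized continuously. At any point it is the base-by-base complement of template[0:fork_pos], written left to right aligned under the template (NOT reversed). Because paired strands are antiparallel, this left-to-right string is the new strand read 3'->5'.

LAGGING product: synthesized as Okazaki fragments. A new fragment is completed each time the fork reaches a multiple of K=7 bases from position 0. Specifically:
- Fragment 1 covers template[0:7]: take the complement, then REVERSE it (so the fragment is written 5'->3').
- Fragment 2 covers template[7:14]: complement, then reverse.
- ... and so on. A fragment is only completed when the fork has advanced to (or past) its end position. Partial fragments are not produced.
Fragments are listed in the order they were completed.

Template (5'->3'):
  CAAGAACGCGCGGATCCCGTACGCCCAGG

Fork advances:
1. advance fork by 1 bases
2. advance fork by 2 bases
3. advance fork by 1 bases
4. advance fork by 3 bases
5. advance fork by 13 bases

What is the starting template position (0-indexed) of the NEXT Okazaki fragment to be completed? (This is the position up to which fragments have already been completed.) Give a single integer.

Answer: 14

Derivation:
Step 1: advance 1 -> fork_pos = 0 + 1 = 1. Next multiple of 7 is 7 (not reached); still 0 fragment(s).
Step 2: advance 2 -> fork_pos = 1 + 2 = 3. Next multiple of 7 is 7 (not reached); still 0 fragment(s).
Step 3: advance 1 -> fork_pos = 3 + 1 = 4. Next multiple of 7 is 7 (not reached); still 0 fragment(s).
Step 4: advance 3 -> fork_pos = 4 + 3 = 7. Reached multiple(s) of 7: 7 -> fragment 1 completed (1 total).
Step 5: advance 13 -> fork_pos = 7 + 13 = 20. Reached multiple(s) of 7: 14 -> fragment 2 completed (2 total).
2 fragment(s) completed, covering template[0:14] (2 x 7 = 14). The next fragment, fragment 3, covers template[14:21], so it starts at position 14.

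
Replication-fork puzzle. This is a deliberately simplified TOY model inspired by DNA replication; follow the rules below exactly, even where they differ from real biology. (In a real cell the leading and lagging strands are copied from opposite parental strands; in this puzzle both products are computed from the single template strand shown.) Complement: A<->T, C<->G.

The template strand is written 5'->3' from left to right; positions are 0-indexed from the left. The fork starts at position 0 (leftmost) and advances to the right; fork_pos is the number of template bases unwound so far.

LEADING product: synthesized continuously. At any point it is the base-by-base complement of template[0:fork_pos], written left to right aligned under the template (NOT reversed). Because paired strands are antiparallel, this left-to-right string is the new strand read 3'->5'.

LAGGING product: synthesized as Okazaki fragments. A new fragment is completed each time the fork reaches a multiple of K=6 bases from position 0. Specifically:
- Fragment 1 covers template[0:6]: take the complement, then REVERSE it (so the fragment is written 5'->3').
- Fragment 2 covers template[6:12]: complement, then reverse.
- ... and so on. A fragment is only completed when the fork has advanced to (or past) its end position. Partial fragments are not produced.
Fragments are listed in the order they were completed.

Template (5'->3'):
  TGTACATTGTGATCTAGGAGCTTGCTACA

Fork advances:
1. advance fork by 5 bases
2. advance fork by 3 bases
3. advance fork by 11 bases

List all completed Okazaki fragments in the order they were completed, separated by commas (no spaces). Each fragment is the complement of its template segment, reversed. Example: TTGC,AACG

Answer: TGTACA,TCACAA,CCTAGA

Derivation:
Step 1: advance 5 -> fork_pos = 0 + 5 = 5. Next multiple of 6 is 6 (not reached); still 0 fragment(s).
Step 2: advance 3 -> fork_pos = 5 + 3 = 8. Reached multiple(s) of 6: 6 -> fragment 1 completed (1 total).
Step 3: advance 11 -> fork_pos = 8 + 11 = 19. Reached multiple(s) of 6: 12, 18 -> fragments 2-3 completed (3 total).
Final fork_pos = 19, so 3 fragment(s) are complete. Build each: template segment -> complement -> reverse.
Fragment 1: template[0:6] = TGTACA -> complement ACATGT -> reversed TGTACA
Fragment 2: template[6:12] = TTGTGA -> complement AACACT -> reversed TCACAA
Fragment 3: template[12:18] = TCTAGG -> complement AGATCC -> reversed CCTAGA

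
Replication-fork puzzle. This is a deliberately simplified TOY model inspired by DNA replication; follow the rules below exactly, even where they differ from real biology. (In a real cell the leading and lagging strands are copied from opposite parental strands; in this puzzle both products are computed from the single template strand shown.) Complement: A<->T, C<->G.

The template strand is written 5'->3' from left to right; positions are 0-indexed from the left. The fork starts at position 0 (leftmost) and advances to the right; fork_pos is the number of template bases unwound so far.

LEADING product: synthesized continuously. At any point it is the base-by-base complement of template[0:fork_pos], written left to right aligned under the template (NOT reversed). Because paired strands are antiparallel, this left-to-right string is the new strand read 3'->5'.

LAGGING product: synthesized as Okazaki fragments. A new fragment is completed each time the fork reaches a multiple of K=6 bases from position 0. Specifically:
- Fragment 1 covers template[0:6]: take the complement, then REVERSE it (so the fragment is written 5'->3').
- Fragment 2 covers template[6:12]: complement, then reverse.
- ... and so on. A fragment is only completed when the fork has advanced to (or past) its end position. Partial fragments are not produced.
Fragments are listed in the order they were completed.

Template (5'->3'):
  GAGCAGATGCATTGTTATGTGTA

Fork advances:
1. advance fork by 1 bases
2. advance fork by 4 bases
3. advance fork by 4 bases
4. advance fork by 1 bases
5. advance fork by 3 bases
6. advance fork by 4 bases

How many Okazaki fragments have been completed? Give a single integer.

Step 1: advance 1 -> fork_pos = 0 + 1 = 1. Next multiple of 6 is 6 (not reached); still 0 fragment(s).
Step 2: advance 4 -> fork_pos = 1 + 4 = 5. Next multiple of 6 is 6 (not reached); still 0 fragment(s).
Step 3: advance 4 -> fork_pos = 5 + 4 = 9. Reached multiple(s) of 6: 6 -> fragment 1 completed (1 total).
Step 4: advance 1 -> fork_pos = 9 + 1 = 10. Next multiple of 6 is 12 (not reached); still 1 fragment(s).
Step 5: advance 3 -> fork_pos = 10 + 3 = 13. Reached multiple(s) of 6: 12 -> fragment 2 completed (2 total).
Step 6: advance 4 -> fork_pos = 13 + 4 = 17. Next multiple of 6 is 18 (not reached); still 2 fragment(s).
Check: final fork_pos = 17; the multiples of 6 that are <= 17 are 6..12 -> 17 // 6 = 2 completed fragment(s).

Answer: 2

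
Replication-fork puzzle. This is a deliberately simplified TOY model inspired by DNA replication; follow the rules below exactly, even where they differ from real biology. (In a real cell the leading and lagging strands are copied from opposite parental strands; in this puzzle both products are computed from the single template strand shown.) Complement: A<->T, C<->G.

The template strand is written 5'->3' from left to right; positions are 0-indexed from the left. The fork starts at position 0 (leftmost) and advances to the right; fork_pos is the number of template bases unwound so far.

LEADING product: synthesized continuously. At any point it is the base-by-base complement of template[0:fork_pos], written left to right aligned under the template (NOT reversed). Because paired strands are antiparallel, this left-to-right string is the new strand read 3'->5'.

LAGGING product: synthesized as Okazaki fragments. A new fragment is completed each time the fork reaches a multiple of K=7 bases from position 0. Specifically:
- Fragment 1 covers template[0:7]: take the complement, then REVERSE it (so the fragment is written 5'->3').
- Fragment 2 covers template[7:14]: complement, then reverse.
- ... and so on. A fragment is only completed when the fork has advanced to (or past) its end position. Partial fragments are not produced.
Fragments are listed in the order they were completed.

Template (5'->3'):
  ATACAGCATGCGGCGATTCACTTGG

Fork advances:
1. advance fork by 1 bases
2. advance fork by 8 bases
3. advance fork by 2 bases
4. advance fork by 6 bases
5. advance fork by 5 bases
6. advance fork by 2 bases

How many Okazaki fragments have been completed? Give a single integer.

Answer: 3

Derivation:
Step 1: advance 1 -> fork_pos = 0 + 1 = 1. Next multiple of 7 is 7 (not reached); still 0 fragment(s).
Step 2: advance 8 -> fork_pos = 1 + 8 = 9. Reached multiple(s) of 7: 7 -> fragment 1 completed (1 total).
Step 3: advance 2 -> fork_pos = 9 + 2 = 11. Next multiple of 7 is 14 (not reached); still 1 fragment(s).
Step 4: advance 6 -> fork_pos = 11 + 6 = 17. Reached multiple(s) of 7: 14 -> fragment 2 completed (2 total).
Step 5: advance 5 -> fork_pos = 17 + 5 = 22. Reached multiple(s) of 7: 21 -> fragment 3 completed (3 total).
Step 6: advance 2 -> fork_pos = 22 + 2 = 24. Next multiple of 7 is 28 (not reached); still 3 fragment(s).
Check: final fork_pos = 24; the multiples of 7 that are <= 24 are 7..21 -> 24 // 7 = 3 completed fragment(s).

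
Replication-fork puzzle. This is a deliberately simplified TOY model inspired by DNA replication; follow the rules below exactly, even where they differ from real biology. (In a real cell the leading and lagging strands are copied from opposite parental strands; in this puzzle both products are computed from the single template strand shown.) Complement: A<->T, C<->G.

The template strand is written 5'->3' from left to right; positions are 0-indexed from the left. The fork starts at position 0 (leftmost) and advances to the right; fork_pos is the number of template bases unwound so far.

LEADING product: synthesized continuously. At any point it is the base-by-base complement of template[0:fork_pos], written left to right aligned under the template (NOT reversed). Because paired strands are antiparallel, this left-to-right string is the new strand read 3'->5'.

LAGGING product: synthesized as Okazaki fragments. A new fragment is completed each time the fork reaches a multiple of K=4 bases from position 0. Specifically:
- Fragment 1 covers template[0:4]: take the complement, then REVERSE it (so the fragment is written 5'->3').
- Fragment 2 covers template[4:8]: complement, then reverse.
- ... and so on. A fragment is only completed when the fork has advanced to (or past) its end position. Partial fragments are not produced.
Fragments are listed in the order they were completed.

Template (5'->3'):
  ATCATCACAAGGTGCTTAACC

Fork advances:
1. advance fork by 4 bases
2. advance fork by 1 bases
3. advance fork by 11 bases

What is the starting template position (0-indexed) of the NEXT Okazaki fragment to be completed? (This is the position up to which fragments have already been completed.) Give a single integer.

Step 1: advance 4 -> fork_pos = 0 + 4 = 4. Reached multiple(s) of 4: 4 -> fragment 1 completed (1 total).
Step 2: advance 1 -> fork_pos = 4 + 1 = 5. Next multiple of 4 is 8 (not reached); still 1 fragment(s).
Step 3: advance 11 -> fork_pos = 5 + 11 = 16. Reached multiple(s) of 4: 8, 12, 16 -> fragments 2-4 completed (4 total).
4 fragment(s) completed, covering template[0:16] (4 x 4 = 16). The next fragment, fragment 5, covers template[16:20], so it starts at position 16.

Answer: 16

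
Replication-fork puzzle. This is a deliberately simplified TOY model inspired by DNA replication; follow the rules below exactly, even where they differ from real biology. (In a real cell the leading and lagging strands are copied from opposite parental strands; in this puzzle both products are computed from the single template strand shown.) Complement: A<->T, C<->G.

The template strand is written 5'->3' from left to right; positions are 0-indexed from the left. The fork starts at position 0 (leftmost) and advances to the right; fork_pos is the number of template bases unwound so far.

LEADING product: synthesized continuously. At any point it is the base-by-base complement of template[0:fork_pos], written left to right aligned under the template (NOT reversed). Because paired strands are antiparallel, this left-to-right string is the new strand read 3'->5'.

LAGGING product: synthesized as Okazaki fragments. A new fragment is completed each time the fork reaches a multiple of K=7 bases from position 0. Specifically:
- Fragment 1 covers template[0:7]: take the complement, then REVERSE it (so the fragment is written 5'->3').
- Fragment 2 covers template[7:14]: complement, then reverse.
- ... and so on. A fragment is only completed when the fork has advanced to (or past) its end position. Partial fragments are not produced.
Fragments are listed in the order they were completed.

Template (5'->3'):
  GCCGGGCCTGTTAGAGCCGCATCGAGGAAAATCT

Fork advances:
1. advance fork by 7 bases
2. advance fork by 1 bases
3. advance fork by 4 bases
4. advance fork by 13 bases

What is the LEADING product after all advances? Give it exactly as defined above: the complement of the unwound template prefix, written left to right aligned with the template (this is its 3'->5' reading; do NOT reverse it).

Answer: CGGCCCGGACAATCTCGGCGTAGCT

Derivation:
Step 1: advance 7 -> fork_pos = 0 + 7 = 7.
Step 2: advance 1 -> fork_pos = 7 + 1 = 8.
Step 3: advance 4 -> fork_pos = 8 + 4 = 12.
Step 4: advance 13 -> fork_pos = 12 + 13 = 25.
Unwound prefix: template[0:25] = GCCGGGCCTGTTAGAGCCGCATCGA
Complement it base by base (A<->T, C<->G), keeping left-to-right order:
  [0:5] GCCGG -> CGGCC
  [5:10] GCCTG -> CGGAC
  [10:15] TTAGA -> AATCT
  [15:20] GCCGC -> CGGCG
  [20:25] ATCGA -> TAGCT
Concatenate: CGGCCCGGACAATCTCGGCGTAGCT (length 25; written aligned with the template, i.e. 3'->5').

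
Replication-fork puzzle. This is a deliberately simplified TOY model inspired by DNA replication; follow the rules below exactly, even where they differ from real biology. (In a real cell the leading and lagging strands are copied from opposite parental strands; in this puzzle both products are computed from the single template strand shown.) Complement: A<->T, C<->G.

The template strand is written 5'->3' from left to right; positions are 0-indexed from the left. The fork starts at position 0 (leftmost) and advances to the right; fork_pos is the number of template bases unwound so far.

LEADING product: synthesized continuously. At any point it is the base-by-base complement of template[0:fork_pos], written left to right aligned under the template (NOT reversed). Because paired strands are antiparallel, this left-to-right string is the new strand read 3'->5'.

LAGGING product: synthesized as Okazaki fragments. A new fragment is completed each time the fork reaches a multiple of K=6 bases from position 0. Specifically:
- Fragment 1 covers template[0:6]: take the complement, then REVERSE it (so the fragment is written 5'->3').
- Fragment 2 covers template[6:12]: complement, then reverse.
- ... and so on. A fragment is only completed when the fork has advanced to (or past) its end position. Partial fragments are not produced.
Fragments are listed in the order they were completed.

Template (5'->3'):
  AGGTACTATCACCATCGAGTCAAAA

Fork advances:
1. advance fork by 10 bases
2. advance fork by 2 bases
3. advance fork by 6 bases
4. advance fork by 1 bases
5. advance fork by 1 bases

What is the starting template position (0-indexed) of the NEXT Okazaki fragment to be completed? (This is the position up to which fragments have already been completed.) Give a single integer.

Answer: 18

Derivation:
Step 1: advance 10 -> fork_pos = 0 + 10 = 10. Reached multiple(s) of 6: 6 -> fragment 1 completed (1 total).
Step 2: advance 2 -> fork_pos = 10 + 2 = 12. Reached multiple(s) of 6: 12 -> fragment 2 completed (2 total).
Step 3: advance 6 -> fork_pos = 12 + 6 = 18. Reached multiple(s) of 6: 18 -> fragment 3 completed (3 total).
Step 4: advance 1 -> fork_pos = 18 + 1 = 19. Next multiple of 6 is 24 (not reached); still 3 fragment(s).
Step 5: advance 1 -> fork_pos = 19 + 1 = 20. Next multiple of 6 is 24 (not reached); still 3 fragment(s).
3 fragment(s) completed, covering template[0:18] (3 x 6 = 18). The next fragment, fragment 4, covers template[18:24], so it starts at position 18.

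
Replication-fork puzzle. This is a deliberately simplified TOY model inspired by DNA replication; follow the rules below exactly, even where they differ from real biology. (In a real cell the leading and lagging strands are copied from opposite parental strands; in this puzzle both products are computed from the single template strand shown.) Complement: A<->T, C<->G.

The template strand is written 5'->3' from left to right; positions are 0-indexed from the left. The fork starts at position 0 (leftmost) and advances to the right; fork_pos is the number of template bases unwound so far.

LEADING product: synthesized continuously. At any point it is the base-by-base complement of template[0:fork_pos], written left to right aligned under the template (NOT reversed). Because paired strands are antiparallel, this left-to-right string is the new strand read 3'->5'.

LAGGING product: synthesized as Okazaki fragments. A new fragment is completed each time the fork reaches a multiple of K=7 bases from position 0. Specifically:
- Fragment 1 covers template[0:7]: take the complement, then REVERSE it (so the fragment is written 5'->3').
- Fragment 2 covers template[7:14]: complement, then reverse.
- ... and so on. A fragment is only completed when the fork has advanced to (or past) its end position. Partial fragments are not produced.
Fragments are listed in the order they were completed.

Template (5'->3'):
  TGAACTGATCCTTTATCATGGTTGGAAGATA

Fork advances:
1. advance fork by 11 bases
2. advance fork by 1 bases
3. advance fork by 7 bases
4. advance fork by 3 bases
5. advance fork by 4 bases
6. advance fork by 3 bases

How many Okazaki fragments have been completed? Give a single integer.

Step 1: advance 11 -> fork_pos = 0 + 11 = 11. Reached multiple(s) of 7: 7 -> fragment 1 completed (1 total).
Step 2: advance 1 -> fork_pos = 11 + 1 = 12. Next multiple of 7 is 14 (not reached); still 1 fragment(s).
Step 3: advance 7 -> fork_pos = 12 + 7 = 19. Reached multiple(s) of 7: 14 -> fragment 2 completed (2 total).
Step 4: advance 3 -> fork_pos = 19 + 3 = 22. Reached multiple(s) of 7: 21 -> fragment 3 completed (3 total).
Step 5: advance 4 -> fork_pos = 22 + 4 = 26. Next multiple of 7 is 28 (not reached); still 3 fragment(s).
Step 6: advance 3 -> fork_pos = 26 + 3 = 29. Reached multiple(s) of 7: 28 -> fragment 4 completed (4 total).
Check: final fork_pos = 29; the multiples of 7 that are <= 29 are 7..28 -> 29 // 7 = 4 completed fragment(s).

Answer: 4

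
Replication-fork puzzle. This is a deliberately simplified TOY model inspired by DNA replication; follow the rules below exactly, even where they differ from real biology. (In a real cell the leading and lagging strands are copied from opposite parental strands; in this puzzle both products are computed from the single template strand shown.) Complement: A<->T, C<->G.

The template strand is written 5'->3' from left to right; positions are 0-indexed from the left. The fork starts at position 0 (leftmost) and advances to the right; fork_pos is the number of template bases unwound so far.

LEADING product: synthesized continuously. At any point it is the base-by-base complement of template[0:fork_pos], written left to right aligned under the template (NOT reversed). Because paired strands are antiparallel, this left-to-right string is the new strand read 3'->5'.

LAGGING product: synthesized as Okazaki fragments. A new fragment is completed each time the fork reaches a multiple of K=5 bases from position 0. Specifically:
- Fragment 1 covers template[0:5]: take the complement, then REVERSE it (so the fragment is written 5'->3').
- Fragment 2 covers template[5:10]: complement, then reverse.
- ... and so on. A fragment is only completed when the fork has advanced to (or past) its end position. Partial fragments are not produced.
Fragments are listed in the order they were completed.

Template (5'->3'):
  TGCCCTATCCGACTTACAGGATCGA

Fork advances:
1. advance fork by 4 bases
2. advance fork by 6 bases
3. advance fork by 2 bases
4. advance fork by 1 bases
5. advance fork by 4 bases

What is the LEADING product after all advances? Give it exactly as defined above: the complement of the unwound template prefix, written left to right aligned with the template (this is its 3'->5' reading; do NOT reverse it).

Answer: ACGGGATAGGCTGAATG

Derivation:
Step 1: advance 4 -> fork_pos = 0 + 4 = 4.
Step 2: advance 6 -> fork_pos = 4 + 6 = 10.
Step 3: advance 2 -> fork_pos = 10 + 2 = 12.
Step 4: advance 1 -> fork_pos = 12 + 1 = 13.
Step 5: advance 4 -> fork_pos = 13 + 4 = 17.
Unwound prefix: template[0:17] = TGCCCTATCCGACTTAC
Complement it base by base (A<->T, C<->G), keeping left-to-right order:
  [0:5] TGCCC -> ACGGG
  [5:10] TATCC -> ATAGG
  [10:15] GACTT -> CTGAA
  [15:17] AC -> TG
Concatenate: ACGGGATAGGCTGAATG (length 17; written aligned with the template, i.e. 3'->5').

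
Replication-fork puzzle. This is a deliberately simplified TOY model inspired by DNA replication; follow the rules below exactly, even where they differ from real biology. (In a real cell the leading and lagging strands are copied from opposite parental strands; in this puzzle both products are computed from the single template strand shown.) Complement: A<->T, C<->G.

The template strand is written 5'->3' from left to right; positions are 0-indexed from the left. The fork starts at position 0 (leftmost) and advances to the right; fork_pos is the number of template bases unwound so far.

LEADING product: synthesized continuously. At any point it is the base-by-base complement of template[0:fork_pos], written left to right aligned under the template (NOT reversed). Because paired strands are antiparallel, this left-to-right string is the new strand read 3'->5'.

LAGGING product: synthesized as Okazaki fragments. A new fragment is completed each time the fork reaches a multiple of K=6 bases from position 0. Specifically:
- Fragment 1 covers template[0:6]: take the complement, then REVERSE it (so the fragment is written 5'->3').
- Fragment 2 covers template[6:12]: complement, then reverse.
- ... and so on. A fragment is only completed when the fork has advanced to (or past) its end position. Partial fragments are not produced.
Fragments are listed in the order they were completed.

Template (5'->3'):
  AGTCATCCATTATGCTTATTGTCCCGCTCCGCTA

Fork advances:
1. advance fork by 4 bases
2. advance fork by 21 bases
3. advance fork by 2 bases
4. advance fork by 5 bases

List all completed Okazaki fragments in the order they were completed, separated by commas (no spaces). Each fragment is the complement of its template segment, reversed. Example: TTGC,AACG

Answer: ATGACT,TAATGG,TAAGCA,GGACAA,GGAGCG

Derivation:
Step 1: advance 4 -> fork_pos = 0 + 4 = 4. Next multiple of 6 is 6 (not reached); still 0 fragment(s).
Step 2: advance 21 -> fork_pos = 4 + 21 = 25. Reached multiple(s) of 6: 6, 12, 18, 24 -> fragments 1-4 completed (4 total).
Step 3: advance 2 -> fork_pos = 25 + 2 = 27. Next multiple of 6 is 30 (not reached); still 4 fragment(s).
Step 4: advance 5 -> fork_pos = 27 + 5 = 32. Reached multiple(s) of 6: 30 -> fragment 5 completed (5 total).
Final fork_pos = 32, so 5 fragment(s) are complete. Build each: template segment -> complement -> reverse.
Fragment 1: template[0:6] = AGTCAT -> complement TCAGTA -> reversed ATGACT
Fragment 2: template[6:12] = CCATTA -> complement GGTAAT -> reversed TAATGG
Fragment 3: template[12:18] = TGCTTA -> complement ACGAAT -> reversed TAAGCA
Fragment 4: template[18:24] = TTGTCC -> complement AACAGG -> reversed GGACAA
Fragment 5: template[24:30] = CGCTCC -> complement GCGAGG -> reversed GGAGCG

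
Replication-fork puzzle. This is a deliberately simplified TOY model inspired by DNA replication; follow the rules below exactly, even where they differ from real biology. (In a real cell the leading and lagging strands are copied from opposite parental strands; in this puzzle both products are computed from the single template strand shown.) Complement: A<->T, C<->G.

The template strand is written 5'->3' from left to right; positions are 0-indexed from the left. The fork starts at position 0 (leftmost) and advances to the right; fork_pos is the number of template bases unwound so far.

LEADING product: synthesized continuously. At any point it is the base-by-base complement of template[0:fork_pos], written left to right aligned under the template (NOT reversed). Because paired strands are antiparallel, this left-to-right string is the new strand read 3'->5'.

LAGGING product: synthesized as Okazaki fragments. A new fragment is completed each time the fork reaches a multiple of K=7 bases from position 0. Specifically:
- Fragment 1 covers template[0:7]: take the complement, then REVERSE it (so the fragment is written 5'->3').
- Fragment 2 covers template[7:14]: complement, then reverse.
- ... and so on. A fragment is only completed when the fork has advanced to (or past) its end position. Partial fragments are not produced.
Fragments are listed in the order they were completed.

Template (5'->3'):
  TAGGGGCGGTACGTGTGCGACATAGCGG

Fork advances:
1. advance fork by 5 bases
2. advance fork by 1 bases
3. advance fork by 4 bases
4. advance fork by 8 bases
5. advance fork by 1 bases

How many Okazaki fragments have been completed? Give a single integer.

Answer: 2

Derivation:
Step 1: advance 5 -> fork_pos = 0 + 5 = 5. Next multiple of 7 is 7 (not reached); still 0 fragment(s).
Step 2: advance 1 -> fork_pos = 5 + 1 = 6. Next multiple of 7 is 7 (not reached); still 0 fragment(s).
Step 3: advance 4 -> fork_pos = 6 + 4 = 10. Reached multiple(s) of 7: 7 -> fragment 1 completed (1 total).
Step 4: advance 8 -> fork_pos = 10 + 8 = 18. Reached multiple(s) of 7: 14 -> fragment 2 completed (2 total).
Step 5: advance 1 -> fork_pos = 18 + 1 = 19. Next multiple of 7 is 21 (not reached); still 2 fragment(s).
Check: final fork_pos = 19; the multiples of 7 that are <= 19 are 7..14 -> 19 // 7 = 2 completed fragment(s).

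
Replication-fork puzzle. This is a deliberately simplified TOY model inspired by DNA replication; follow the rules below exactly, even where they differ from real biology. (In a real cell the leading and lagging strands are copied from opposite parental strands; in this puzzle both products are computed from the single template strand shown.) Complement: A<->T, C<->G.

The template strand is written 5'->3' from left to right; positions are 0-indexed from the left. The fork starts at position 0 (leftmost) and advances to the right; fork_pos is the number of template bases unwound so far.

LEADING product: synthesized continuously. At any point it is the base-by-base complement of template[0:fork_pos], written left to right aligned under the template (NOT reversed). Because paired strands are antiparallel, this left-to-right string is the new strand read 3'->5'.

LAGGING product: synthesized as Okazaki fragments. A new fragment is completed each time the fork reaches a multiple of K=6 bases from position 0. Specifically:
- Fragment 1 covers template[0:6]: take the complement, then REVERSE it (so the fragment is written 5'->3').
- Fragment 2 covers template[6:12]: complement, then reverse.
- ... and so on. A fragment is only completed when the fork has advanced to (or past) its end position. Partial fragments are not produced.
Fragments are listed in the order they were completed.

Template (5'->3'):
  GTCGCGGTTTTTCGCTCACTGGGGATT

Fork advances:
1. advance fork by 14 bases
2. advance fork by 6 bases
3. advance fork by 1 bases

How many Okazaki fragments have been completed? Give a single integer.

Answer: 3

Derivation:
Step 1: advance 14 -> fork_pos = 0 + 14 = 14. Reached multiple(s) of 6: 6, 12 -> fragments 1-2 completed (2 total).
Step 2: advance 6 -> fork_pos = 14 + 6 = 20. Reached multiple(s) of 6: 18 -> fragment 3 completed (3 total).
Step 3: advance 1 -> fork_pos = 20 + 1 = 21. Next multiple of 6 is 24 (not reached); still 3 fragment(s).
Check: final fork_pos = 21; the multiples of 6 that are <= 21 are 6..18 -> 21 // 6 = 3 completed fragment(s).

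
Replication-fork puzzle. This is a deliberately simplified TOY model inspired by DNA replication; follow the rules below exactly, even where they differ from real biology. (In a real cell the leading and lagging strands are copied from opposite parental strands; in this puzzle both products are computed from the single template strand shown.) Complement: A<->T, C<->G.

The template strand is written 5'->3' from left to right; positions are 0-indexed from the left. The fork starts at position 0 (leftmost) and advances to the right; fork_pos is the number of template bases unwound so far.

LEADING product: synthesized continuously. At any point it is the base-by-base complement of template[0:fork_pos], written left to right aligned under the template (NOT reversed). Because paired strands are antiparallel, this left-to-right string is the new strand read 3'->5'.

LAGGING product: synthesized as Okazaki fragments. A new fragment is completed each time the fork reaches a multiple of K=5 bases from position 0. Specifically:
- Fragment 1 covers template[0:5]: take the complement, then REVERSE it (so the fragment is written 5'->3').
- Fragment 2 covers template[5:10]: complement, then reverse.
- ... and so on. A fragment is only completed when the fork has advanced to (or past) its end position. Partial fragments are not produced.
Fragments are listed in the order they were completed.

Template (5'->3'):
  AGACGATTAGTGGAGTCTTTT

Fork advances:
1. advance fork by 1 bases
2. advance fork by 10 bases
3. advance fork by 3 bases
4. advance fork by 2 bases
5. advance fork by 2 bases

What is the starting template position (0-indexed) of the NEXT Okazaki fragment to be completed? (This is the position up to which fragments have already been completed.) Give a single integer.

Step 1: advance 1 -> fork_pos = 0 + 1 = 1. Next multiple of 5 is 5 (not reached); still 0 fragment(s).
Step 2: advance 10 -> fork_pos = 1 + 10 = 11. Reached multiple(s) of 5: 5, 10 -> fragments 1-2 completed (2 total).
Step 3: advance 3 -> fork_pos = 11 + 3 = 14. Next multiple of 5 is 15 (not reached); still 2 fragment(s).
Step 4: advance 2 -> fork_pos = 14 + 2 = 16. Reached multiple(s) of 5: 15 -> fragment 3 completed (3 total).
Step 5: advance 2 -> fork_pos = 16 + 2 = 18. Next multiple of 5 is 20 (not reached); still 3 fragment(s).
3 fragment(s) completed, covering template[0:15] (3 x 5 = 15). The next fragment, fragment 4, covers template[15:20], so it starts at position 15.

Answer: 15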